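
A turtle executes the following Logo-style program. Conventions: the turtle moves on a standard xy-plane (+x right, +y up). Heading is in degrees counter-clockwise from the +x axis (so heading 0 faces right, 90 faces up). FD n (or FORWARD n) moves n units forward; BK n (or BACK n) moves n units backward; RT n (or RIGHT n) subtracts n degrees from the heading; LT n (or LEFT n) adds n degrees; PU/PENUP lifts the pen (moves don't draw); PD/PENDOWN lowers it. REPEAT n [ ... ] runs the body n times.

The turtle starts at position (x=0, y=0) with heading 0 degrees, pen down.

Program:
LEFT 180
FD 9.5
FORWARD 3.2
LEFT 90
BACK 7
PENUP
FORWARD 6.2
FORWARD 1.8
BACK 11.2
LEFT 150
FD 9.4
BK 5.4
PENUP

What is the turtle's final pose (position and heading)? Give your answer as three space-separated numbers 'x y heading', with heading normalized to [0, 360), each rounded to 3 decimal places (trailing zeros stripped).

Answer: -10.7 13.664 60

Derivation:
Executing turtle program step by step:
Start: pos=(0,0), heading=0, pen down
LT 180: heading 0 -> 180
FD 9.5: (0,0) -> (-9.5,0) [heading=180, draw]
FD 3.2: (-9.5,0) -> (-12.7,0) [heading=180, draw]
LT 90: heading 180 -> 270
BK 7: (-12.7,0) -> (-12.7,7) [heading=270, draw]
PU: pen up
FD 6.2: (-12.7,7) -> (-12.7,0.8) [heading=270, move]
FD 1.8: (-12.7,0.8) -> (-12.7,-1) [heading=270, move]
BK 11.2: (-12.7,-1) -> (-12.7,10.2) [heading=270, move]
LT 150: heading 270 -> 60
FD 9.4: (-12.7,10.2) -> (-8,18.341) [heading=60, move]
BK 5.4: (-8,18.341) -> (-10.7,13.664) [heading=60, move]
PU: pen up
Final: pos=(-10.7,13.664), heading=60, 3 segment(s) drawn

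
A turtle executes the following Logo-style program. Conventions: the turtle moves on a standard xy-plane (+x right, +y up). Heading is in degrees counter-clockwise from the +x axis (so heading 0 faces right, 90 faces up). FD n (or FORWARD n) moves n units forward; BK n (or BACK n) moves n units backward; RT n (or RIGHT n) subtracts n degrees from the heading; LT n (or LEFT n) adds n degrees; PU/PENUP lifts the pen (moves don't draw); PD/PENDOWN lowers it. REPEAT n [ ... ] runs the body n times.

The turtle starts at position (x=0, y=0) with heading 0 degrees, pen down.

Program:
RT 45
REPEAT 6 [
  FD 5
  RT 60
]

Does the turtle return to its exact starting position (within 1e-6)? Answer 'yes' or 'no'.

Answer: yes

Derivation:
Executing turtle program step by step:
Start: pos=(0,0), heading=0, pen down
RT 45: heading 0 -> 315
REPEAT 6 [
  -- iteration 1/6 --
  FD 5: (0,0) -> (3.536,-3.536) [heading=315, draw]
  RT 60: heading 315 -> 255
  -- iteration 2/6 --
  FD 5: (3.536,-3.536) -> (2.241,-8.365) [heading=255, draw]
  RT 60: heading 255 -> 195
  -- iteration 3/6 --
  FD 5: (2.241,-8.365) -> (-2.588,-9.659) [heading=195, draw]
  RT 60: heading 195 -> 135
  -- iteration 4/6 --
  FD 5: (-2.588,-9.659) -> (-6.124,-6.124) [heading=135, draw]
  RT 60: heading 135 -> 75
  -- iteration 5/6 --
  FD 5: (-6.124,-6.124) -> (-4.83,-1.294) [heading=75, draw]
  RT 60: heading 75 -> 15
  -- iteration 6/6 --
  FD 5: (-4.83,-1.294) -> (0,0) [heading=15, draw]
  RT 60: heading 15 -> 315
]
Final: pos=(0,0), heading=315, 6 segment(s) drawn

Start position: (0, 0)
Final position: (0, 0)
Distance = 0; < 1e-6 -> CLOSED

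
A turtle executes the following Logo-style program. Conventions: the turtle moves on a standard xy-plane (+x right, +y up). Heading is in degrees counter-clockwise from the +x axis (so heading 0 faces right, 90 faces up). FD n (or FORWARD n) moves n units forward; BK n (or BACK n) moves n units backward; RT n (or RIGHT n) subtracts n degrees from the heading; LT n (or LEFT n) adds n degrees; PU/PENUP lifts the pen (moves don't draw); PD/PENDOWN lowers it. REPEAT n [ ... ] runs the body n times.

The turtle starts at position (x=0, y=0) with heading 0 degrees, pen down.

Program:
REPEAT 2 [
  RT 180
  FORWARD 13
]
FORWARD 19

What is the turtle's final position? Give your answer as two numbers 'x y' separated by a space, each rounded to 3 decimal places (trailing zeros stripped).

Executing turtle program step by step:
Start: pos=(0,0), heading=0, pen down
REPEAT 2 [
  -- iteration 1/2 --
  RT 180: heading 0 -> 180
  FD 13: (0,0) -> (-13,0) [heading=180, draw]
  -- iteration 2/2 --
  RT 180: heading 180 -> 0
  FD 13: (-13,0) -> (0,0) [heading=0, draw]
]
FD 19: (0,0) -> (19,0) [heading=0, draw]
Final: pos=(19,0), heading=0, 3 segment(s) drawn

Answer: 19 0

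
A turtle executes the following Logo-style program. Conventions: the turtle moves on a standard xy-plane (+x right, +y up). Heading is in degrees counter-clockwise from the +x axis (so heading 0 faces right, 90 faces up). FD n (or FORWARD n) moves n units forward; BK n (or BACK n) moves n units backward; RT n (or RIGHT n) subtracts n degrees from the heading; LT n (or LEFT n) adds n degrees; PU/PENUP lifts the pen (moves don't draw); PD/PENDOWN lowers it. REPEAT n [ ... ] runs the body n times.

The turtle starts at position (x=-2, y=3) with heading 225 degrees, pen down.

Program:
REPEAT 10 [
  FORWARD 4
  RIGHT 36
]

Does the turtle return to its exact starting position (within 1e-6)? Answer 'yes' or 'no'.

Answer: yes

Derivation:
Executing turtle program step by step:
Start: pos=(-2,3), heading=225, pen down
REPEAT 10 [
  -- iteration 1/10 --
  FD 4: (-2,3) -> (-4.828,0.172) [heading=225, draw]
  RT 36: heading 225 -> 189
  -- iteration 2/10 --
  FD 4: (-4.828,0.172) -> (-8.779,-0.454) [heading=189, draw]
  RT 36: heading 189 -> 153
  -- iteration 3/10 --
  FD 4: (-8.779,-0.454) -> (-12.343,1.362) [heading=153, draw]
  RT 36: heading 153 -> 117
  -- iteration 4/10 --
  FD 4: (-12.343,1.362) -> (-14.159,4.926) [heading=117, draw]
  RT 36: heading 117 -> 81
  -- iteration 5/10 --
  FD 4: (-14.159,4.926) -> (-13.533,8.877) [heading=81, draw]
  RT 36: heading 81 -> 45
  -- iteration 6/10 --
  FD 4: (-13.533,8.877) -> (-10.705,11.705) [heading=45, draw]
  RT 36: heading 45 -> 9
  -- iteration 7/10 --
  FD 4: (-10.705,11.705) -> (-6.754,12.331) [heading=9, draw]
  RT 36: heading 9 -> 333
  -- iteration 8/10 --
  FD 4: (-6.754,12.331) -> (-3.19,10.515) [heading=333, draw]
  RT 36: heading 333 -> 297
  -- iteration 9/10 --
  FD 4: (-3.19,10.515) -> (-1.374,6.951) [heading=297, draw]
  RT 36: heading 297 -> 261
  -- iteration 10/10 --
  FD 4: (-1.374,6.951) -> (-2,3) [heading=261, draw]
  RT 36: heading 261 -> 225
]
Final: pos=(-2,3), heading=225, 10 segment(s) drawn

Start position: (-2, 3)
Final position: (-2, 3)
Distance = 0; < 1e-6 -> CLOSED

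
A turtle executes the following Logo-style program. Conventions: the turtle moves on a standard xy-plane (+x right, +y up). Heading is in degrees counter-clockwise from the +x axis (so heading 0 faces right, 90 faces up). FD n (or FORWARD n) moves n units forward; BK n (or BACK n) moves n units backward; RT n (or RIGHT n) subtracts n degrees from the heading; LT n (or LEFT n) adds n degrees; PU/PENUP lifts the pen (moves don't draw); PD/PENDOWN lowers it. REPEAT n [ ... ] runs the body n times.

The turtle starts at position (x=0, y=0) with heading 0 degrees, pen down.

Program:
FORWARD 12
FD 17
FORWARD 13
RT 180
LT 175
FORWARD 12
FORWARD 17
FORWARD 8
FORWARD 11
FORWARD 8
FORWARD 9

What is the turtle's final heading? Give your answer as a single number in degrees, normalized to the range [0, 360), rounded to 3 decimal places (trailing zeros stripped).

Executing turtle program step by step:
Start: pos=(0,0), heading=0, pen down
FD 12: (0,0) -> (12,0) [heading=0, draw]
FD 17: (12,0) -> (29,0) [heading=0, draw]
FD 13: (29,0) -> (42,0) [heading=0, draw]
RT 180: heading 0 -> 180
LT 175: heading 180 -> 355
FD 12: (42,0) -> (53.954,-1.046) [heading=355, draw]
FD 17: (53.954,-1.046) -> (70.89,-2.528) [heading=355, draw]
FD 8: (70.89,-2.528) -> (78.859,-3.225) [heading=355, draw]
FD 11: (78.859,-3.225) -> (89.817,-4.183) [heading=355, draw]
FD 8: (89.817,-4.183) -> (97.787,-4.881) [heading=355, draw]
FD 9: (97.787,-4.881) -> (106.753,-5.665) [heading=355, draw]
Final: pos=(106.753,-5.665), heading=355, 9 segment(s) drawn

Answer: 355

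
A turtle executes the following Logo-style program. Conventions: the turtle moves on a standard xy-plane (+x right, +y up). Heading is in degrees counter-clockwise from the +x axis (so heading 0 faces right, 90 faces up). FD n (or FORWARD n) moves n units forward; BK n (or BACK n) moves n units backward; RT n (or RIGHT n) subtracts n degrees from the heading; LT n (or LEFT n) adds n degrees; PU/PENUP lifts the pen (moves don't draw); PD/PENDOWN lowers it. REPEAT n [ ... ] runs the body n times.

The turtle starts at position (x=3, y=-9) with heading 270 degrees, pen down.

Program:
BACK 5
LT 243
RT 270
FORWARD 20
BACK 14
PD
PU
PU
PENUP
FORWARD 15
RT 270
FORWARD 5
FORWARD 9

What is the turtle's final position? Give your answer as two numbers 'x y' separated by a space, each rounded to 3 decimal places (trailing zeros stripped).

Answer: 5.94 -29.067

Derivation:
Executing turtle program step by step:
Start: pos=(3,-9), heading=270, pen down
BK 5: (3,-9) -> (3,-4) [heading=270, draw]
LT 243: heading 270 -> 153
RT 270: heading 153 -> 243
FD 20: (3,-4) -> (-6.08,-21.82) [heading=243, draw]
BK 14: (-6.08,-21.82) -> (0.276,-9.346) [heading=243, draw]
PD: pen down
PU: pen up
PU: pen up
PU: pen up
FD 15: (0.276,-9.346) -> (-6.534,-22.711) [heading=243, move]
RT 270: heading 243 -> 333
FD 5: (-6.534,-22.711) -> (-2.079,-24.981) [heading=333, move]
FD 9: (-2.079,-24.981) -> (5.94,-29.067) [heading=333, move]
Final: pos=(5.94,-29.067), heading=333, 3 segment(s) drawn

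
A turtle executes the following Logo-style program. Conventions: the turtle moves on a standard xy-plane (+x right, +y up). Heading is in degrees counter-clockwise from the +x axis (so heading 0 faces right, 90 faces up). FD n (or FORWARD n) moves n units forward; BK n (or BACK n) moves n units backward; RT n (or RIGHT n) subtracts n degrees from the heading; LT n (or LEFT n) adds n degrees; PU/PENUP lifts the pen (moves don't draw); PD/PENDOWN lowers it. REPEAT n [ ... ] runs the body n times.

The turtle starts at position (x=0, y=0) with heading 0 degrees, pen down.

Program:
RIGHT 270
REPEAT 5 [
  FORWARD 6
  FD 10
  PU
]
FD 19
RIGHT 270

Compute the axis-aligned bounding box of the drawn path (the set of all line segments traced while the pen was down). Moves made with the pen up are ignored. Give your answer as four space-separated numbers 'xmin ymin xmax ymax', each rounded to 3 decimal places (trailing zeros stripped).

Executing turtle program step by step:
Start: pos=(0,0), heading=0, pen down
RT 270: heading 0 -> 90
REPEAT 5 [
  -- iteration 1/5 --
  FD 6: (0,0) -> (0,6) [heading=90, draw]
  FD 10: (0,6) -> (0,16) [heading=90, draw]
  PU: pen up
  -- iteration 2/5 --
  FD 6: (0,16) -> (0,22) [heading=90, move]
  FD 10: (0,22) -> (0,32) [heading=90, move]
  PU: pen up
  -- iteration 3/5 --
  FD 6: (0,32) -> (0,38) [heading=90, move]
  FD 10: (0,38) -> (0,48) [heading=90, move]
  PU: pen up
  -- iteration 4/5 --
  FD 6: (0,48) -> (0,54) [heading=90, move]
  FD 10: (0,54) -> (0,64) [heading=90, move]
  PU: pen up
  -- iteration 5/5 --
  FD 6: (0,64) -> (0,70) [heading=90, move]
  FD 10: (0,70) -> (0,80) [heading=90, move]
  PU: pen up
]
FD 19: (0,80) -> (0,99) [heading=90, move]
RT 270: heading 90 -> 180
Final: pos=(0,99), heading=180, 2 segment(s) drawn

Segment endpoints: x in {0, 0, 0}, y in {0, 6, 16}
xmin=0, ymin=0, xmax=0, ymax=16

Answer: 0 0 0 16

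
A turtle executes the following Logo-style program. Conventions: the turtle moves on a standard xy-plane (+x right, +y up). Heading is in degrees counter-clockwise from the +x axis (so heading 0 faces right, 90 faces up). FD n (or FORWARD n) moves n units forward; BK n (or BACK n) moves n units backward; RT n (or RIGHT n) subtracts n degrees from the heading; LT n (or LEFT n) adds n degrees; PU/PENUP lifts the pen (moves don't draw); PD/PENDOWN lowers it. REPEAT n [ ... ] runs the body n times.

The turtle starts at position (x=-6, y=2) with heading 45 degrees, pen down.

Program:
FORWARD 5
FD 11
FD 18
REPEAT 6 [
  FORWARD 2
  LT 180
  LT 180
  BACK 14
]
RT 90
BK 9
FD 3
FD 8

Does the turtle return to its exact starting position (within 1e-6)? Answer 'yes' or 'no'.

Executing turtle program step by step:
Start: pos=(-6,2), heading=45, pen down
FD 5: (-6,2) -> (-2.464,5.536) [heading=45, draw]
FD 11: (-2.464,5.536) -> (5.314,13.314) [heading=45, draw]
FD 18: (5.314,13.314) -> (18.042,26.042) [heading=45, draw]
REPEAT 6 [
  -- iteration 1/6 --
  FD 2: (18.042,26.042) -> (19.456,27.456) [heading=45, draw]
  LT 180: heading 45 -> 225
  LT 180: heading 225 -> 45
  BK 14: (19.456,27.456) -> (9.556,17.556) [heading=45, draw]
  -- iteration 2/6 --
  FD 2: (9.556,17.556) -> (10.971,18.971) [heading=45, draw]
  LT 180: heading 45 -> 225
  LT 180: heading 225 -> 45
  BK 14: (10.971,18.971) -> (1.071,9.071) [heading=45, draw]
  -- iteration 3/6 --
  FD 2: (1.071,9.071) -> (2.485,10.485) [heading=45, draw]
  LT 180: heading 45 -> 225
  LT 180: heading 225 -> 45
  BK 14: (2.485,10.485) -> (-7.414,0.586) [heading=45, draw]
  -- iteration 4/6 --
  FD 2: (-7.414,0.586) -> (-6,2) [heading=45, draw]
  LT 180: heading 45 -> 225
  LT 180: heading 225 -> 45
  BK 14: (-6,2) -> (-15.899,-7.899) [heading=45, draw]
  -- iteration 5/6 --
  FD 2: (-15.899,-7.899) -> (-14.485,-6.485) [heading=45, draw]
  LT 180: heading 45 -> 225
  LT 180: heading 225 -> 45
  BK 14: (-14.485,-6.485) -> (-24.385,-16.385) [heading=45, draw]
  -- iteration 6/6 --
  FD 2: (-24.385,-16.385) -> (-22.971,-14.971) [heading=45, draw]
  LT 180: heading 45 -> 225
  LT 180: heading 225 -> 45
  BK 14: (-22.971,-14.971) -> (-32.87,-24.87) [heading=45, draw]
]
RT 90: heading 45 -> 315
BK 9: (-32.87,-24.87) -> (-39.234,-18.506) [heading=315, draw]
FD 3: (-39.234,-18.506) -> (-37.113,-20.627) [heading=315, draw]
FD 8: (-37.113,-20.627) -> (-31.456,-26.284) [heading=315, draw]
Final: pos=(-31.456,-26.284), heading=315, 18 segment(s) drawn

Start position: (-6, 2)
Final position: (-31.456, -26.284)
Distance = 38.053; >= 1e-6 -> NOT closed

Answer: no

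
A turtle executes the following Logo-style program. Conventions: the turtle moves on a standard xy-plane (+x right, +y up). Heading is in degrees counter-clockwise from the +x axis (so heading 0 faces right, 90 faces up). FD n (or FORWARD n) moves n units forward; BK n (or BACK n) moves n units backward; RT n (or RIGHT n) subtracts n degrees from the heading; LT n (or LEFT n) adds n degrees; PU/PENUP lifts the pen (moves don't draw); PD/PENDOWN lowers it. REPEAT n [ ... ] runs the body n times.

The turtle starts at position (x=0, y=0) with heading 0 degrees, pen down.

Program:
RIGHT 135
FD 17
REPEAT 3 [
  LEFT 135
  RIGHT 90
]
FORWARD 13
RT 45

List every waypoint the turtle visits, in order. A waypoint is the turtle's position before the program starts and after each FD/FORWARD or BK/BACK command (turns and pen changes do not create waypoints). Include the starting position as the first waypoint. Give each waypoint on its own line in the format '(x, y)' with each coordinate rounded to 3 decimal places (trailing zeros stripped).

Executing turtle program step by step:
Start: pos=(0,0), heading=0, pen down
RT 135: heading 0 -> 225
FD 17: (0,0) -> (-12.021,-12.021) [heading=225, draw]
REPEAT 3 [
  -- iteration 1/3 --
  LT 135: heading 225 -> 0
  RT 90: heading 0 -> 270
  -- iteration 2/3 --
  LT 135: heading 270 -> 45
  RT 90: heading 45 -> 315
  -- iteration 3/3 --
  LT 135: heading 315 -> 90
  RT 90: heading 90 -> 0
]
FD 13: (-12.021,-12.021) -> (0.979,-12.021) [heading=0, draw]
RT 45: heading 0 -> 315
Final: pos=(0.979,-12.021), heading=315, 2 segment(s) drawn
Waypoints (3 total):
(0, 0)
(-12.021, -12.021)
(0.979, -12.021)

Answer: (0, 0)
(-12.021, -12.021)
(0.979, -12.021)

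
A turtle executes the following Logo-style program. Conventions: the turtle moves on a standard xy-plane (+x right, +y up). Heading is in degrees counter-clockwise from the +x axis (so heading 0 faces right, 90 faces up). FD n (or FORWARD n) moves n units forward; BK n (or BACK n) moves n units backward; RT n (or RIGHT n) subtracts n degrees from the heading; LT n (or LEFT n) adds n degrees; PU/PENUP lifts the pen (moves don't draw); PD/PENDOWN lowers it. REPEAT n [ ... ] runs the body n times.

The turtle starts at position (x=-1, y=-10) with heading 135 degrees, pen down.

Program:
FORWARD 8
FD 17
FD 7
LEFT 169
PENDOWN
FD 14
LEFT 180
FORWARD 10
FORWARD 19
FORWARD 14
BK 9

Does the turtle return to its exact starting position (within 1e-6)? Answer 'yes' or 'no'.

Executing turtle program step by step:
Start: pos=(-1,-10), heading=135, pen down
FD 8: (-1,-10) -> (-6.657,-4.343) [heading=135, draw]
FD 17: (-6.657,-4.343) -> (-18.678,7.678) [heading=135, draw]
FD 7: (-18.678,7.678) -> (-23.627,12.627) [heading=135, draw]
LT 169: heading 135 -> 304
PD: pen down
FD 14: (-23.627,12.627) -> (-15.799,1.021) [heading=304, draw]
LT 180: heading 304 -> 124
FD 10: (-15.799,1.021) -> (-21.391,9.311) [heading=124, draw]
FD 19: (-21.391,9.311) -> (-32.015,25.063) [heading=124, draw]
FD 14: (-32.015,25.063) -> (-39.844,36.67) [heading=124, draw]
BK 9: (-39.844,36.67) -> (-34.811,29.208) [heading=124, draw]
Final: pos=(-34.811,29.208), heading=124, 8 segment(s) drawn

Start position: (-1, -10)
Final position: (-34.811, 29.208)
Distance = 51.773; >= 1e-6 -> NOT closed

Answer: no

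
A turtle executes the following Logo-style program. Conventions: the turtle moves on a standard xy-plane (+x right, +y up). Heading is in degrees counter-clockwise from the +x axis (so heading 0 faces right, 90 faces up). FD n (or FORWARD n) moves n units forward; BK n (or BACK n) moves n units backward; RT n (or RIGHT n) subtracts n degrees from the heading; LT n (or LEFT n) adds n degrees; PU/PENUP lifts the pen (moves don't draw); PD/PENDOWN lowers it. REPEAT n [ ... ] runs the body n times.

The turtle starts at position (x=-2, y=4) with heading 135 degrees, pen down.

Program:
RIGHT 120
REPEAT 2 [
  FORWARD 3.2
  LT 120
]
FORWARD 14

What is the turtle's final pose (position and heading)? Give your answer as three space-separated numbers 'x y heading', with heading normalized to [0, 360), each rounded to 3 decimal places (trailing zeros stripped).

Answer: -4.795 -6.432 255

Derivation:
Executing turtle program step by step:
Start: pos=(-2,4), heading=135, pen down
RT 120: heading 135 -> 15
REPEAT 2 [
  -- iteration 1/2 --
  FD 3.2: (-2,4) -> (1.091,4.828) [heading=15, draw]
  LT 120: heading 15 -> 135
  -- iteration 2/2 --
  FD 3.2: (1.091,4.828) -> (-1.172,7.091) [heading=135, draw]
  LT 120: heading 135 -> 255
]
FD 14: (-1.172,7.091) -> (-4.795,-6.432) [heading=255, draw]
Final: pos=(-4.795,-6.432), heading=255, 3 segment(s) drawn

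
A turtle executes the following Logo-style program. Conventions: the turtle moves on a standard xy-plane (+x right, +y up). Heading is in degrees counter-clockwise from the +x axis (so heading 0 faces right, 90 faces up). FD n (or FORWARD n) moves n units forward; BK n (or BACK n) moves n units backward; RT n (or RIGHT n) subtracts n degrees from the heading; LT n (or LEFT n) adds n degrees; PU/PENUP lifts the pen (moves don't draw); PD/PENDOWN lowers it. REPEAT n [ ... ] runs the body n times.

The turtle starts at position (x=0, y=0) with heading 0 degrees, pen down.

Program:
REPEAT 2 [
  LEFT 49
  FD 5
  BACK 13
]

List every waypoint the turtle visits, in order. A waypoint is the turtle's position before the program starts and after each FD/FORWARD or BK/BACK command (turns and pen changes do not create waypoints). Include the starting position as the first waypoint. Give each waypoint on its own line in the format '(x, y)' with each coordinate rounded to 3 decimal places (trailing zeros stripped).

Answer: (0, 0)
(3.28, 3.774)
(-5.248, -6.038)
(-5.944, -1.086)
(-4.135, -13.96)

Derivation:
Executing turtle program step by step:
Start: pos=(0,0), heading=0, pen down
REPEAT 2 [
  -- iteration 1/2 --
  LT 49: heading 0 -> 49
  FD 5: (0,0) -> (3.28,3.774) [heading=49, draw]
  BK 13: (3.28,3.774) -> (-5.248,-6.038) [heading=49, draw]
  -- iteration 2/2 --
  LT 49: heading 49 -> 98
  FD 5: (-5.248,-6.038) -> (-5.944,-1.086) [heading=98, draw]
  BK 13: (-5.944,-1.086) -> (-4.135,-13.96) [heading=98, draw]
]
Final: pos=(-4.135,-13.96), heading=98, 4 segment(s) drawn
Waypoints (5 total):
(0, 0)
(3.28, 3.774)
(-5.248, -6.038)
(-5.944, -1.086)
(-4.135, -13.96)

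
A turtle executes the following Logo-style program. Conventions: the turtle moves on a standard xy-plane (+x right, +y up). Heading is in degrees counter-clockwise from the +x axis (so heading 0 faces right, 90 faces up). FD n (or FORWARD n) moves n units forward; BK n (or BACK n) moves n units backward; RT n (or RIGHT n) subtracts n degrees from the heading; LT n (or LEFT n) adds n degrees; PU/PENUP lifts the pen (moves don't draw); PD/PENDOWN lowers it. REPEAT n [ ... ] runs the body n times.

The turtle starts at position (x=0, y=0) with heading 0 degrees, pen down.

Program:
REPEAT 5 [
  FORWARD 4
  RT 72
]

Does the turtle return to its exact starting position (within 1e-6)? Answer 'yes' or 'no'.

Executing turtle program step by step:
Start: pos=(0,0), heading=0, pen down
REPEAT 5 [
  -- iteration 1/5 --
  FD 4: (0,0) -> (4,0) [heading=0, draw]
  RT 72: heading 0 -> 288
  -- iteration 2/5 --
  FD 4: (4,0) -> (5.236,-3.804) [heading=288, draw]
  RT 72: heading 288 -> 216
  -- iteration 3/5 --
  FD 4: (5.236,-3.804) -> (2,-6.155) [heading=216, draw]
  RT 72: heading 216 -> 144
  -- iteration 4/5 --
  FD 4: (2,-6.155) -> (-1.236,-3.804) [heading=144, draw]
  RT 72: heading 144 -> 72
  -- iteration 5/5 --
  FD 4: (-1.236,-3.804) -> (0,0) [heading=72, draw]
  RT 72: heading 72 -> 0
]
Final: pos=(0,0), heading=0, 5 segment(s) drawn

Start position: (0, 0)
Final position: (0, 0)
Distance = 0; < 1e-6 -> CLOSED

Answer: yes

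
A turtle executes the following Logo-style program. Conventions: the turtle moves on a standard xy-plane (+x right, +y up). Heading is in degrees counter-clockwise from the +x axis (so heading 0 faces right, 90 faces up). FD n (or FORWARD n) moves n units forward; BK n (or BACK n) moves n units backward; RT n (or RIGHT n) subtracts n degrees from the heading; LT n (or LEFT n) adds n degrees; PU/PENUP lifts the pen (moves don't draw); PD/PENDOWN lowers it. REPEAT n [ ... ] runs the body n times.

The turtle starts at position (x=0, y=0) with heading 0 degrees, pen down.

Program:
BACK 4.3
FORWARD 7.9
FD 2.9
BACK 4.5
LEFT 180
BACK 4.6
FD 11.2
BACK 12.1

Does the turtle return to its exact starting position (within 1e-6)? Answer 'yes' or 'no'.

Answer: no

Derivation:
Executing turtle program step by step:
Start: pos=(0,0), heading=0, pen down
BK 4.3: (0,0) -> (-4.3,0) [heading=0, draw]
FD 7.9: (-4.3,0) -> (3.6,0) [heading=0, draw]
FD 2.9: (3.6,0) -> (6.5,0) [heading=0, draw]
BK 4.5: (6.5,0) -> (2,0) [heading=0, draw]
LT 180: heading 0 -> 180
BK 4.6: (2,0) -> (6.6,0) [heading=180, draw]
FD 11.2: (6.6,0) -> (-4.6,0) [heading=180, draw]
BK 12.1: (-4.6,0) -> (7.5,0) [heading=180, draw]
Final: pos=(7.5,0), heading=180, 7 segment(s) drawn

Start position: (0, 0)
Final position: (7.5, 0)
Distance = 7.5; >= 1e-6 -> NOT closed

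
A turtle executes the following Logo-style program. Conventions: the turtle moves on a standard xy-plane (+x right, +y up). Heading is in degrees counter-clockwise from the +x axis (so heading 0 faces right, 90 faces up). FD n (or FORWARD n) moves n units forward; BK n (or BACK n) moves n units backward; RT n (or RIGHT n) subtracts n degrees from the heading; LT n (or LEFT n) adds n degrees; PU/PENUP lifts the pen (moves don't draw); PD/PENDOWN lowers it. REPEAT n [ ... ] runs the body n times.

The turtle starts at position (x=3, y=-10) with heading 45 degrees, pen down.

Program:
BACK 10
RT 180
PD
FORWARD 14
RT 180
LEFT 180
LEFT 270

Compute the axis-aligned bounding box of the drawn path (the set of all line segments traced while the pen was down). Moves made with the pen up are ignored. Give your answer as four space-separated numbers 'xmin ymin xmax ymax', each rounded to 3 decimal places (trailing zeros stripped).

Answer: -13.971 -26.971 3 -10

Derivation:
Executing turtle program step by step:
Start: pos=(3,-10), heading=45, pen down
BK 10: (3,-10) -> (-4.071,-17.071) [heading=45, draw]
RT 180: heading 45 -> 225
PD: pen down
FD 14: (-4.071,-17.071) -> (-13.971,-26.971) [heading=225, draw]
RT 180: heading 225 -> 45
LT 180: heading 45 -> 225
LT 270: heading 225 -> 135
Final: pos=(-13.971,-26.971), heading=135, 2 segment(s) drawn

Segment endpoints: x in {-13.971, -4.071, 3}, y in {-26.971, -17.071, -10}
xmin=-13.971, ymin=-26.971, xmax=3, ymax=-10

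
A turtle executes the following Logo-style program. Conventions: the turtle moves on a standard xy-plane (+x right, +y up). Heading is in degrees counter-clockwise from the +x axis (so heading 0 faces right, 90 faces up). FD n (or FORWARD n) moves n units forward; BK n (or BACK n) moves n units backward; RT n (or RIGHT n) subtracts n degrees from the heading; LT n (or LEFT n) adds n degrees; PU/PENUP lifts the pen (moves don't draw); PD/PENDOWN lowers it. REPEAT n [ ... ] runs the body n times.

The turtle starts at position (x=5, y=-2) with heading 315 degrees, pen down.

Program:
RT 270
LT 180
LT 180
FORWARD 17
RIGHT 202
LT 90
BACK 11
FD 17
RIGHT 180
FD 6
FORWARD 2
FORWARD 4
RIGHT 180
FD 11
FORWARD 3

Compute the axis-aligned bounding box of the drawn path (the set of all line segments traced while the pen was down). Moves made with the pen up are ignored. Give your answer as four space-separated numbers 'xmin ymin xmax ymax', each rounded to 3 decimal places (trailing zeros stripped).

Answer: 5 -2 20.147 20.146

Derivation:
Executing turtle program step by step:
Start: pos=(5,-2), heading=315, pen down
RT 270: heading 315 -> 45
LT 180: heading 45 -> 225
LT 180: heading 225 -> 45
FD 17: (5,-2) -> (17.021,10.021) [heading=45, draw]
RT 202: heading 45 -> 203
LT 90: heading 203 -> 293
BK 11: (17.021,10.021) -> (12.723,20.146) [heading=293, draw]
FD 17: (12.723,20.146) -> (19.365,4.498) [heading=293, draw]
RT 180: heading 293 -> 113
FD 6: (19.365,4.498) -> (17.021,10.021) [heading=113, draw]
FD 2: (17.021,10.021) -> (16.239,11.862) [heading=113, draw]
FD 4: (16.239,11.862) -> (14.676,15.544) [heading=113, draw]
RT 180: heading 113 -> 293
FD 11: (14.676,15.544) -> (18.974,5.418) [heading=293, draw]
FD 3: (18.974,5.418) -> (20.147,2.657) [heading=293, draw]
Final: pos=(20.147,2.657), heading=293, 8 segment(s) drawn

Segment endpoints: x in {5, 12.723, 14.676, 16.239, 17.021, 18.974, 19.365, 20.147}, y in {-2, 2.657, 4.498, 5.418, 10.021, 10.021, 11.862, 15.544, 20.146}
xmin=5, ymin=-2, xmax=20.147, ymax=20.146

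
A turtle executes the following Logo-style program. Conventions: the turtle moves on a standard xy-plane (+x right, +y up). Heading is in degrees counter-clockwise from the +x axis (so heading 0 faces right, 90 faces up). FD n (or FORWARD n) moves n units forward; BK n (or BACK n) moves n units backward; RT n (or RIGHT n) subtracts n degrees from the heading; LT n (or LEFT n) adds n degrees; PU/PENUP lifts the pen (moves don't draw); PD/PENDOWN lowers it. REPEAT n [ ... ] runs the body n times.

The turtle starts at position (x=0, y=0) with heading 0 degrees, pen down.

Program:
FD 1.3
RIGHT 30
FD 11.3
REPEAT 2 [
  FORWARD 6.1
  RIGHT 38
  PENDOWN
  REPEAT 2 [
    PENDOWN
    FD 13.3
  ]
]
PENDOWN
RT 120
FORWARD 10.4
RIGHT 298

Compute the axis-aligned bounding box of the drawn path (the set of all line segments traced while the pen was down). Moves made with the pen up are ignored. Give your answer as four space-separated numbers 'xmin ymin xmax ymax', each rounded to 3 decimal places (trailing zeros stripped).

Executing turtle program step by step:
Start: pos=(0,0), heading=0, pen down
FD 1.3: (0,0) -> (1.3,0) [heading=0, draw]
RT 30: heading 0 -> 330
FD 11.3: (1.3,0) -> (11.086,-5.65) [heading=330, draw]
REPEAT 2 [
  -- iteration 1/2 --
  FD 6.1: (11.086,-5.65) -> (16.369,-8.7) [heading=330, draw]
  RT 38: heading 330 -> 292
  PD: pen down
  REPEAT 2 [
    -- iteration 1/2 --
    PD: pen down
    FD 13.3: (16.369,-8.7) -> (21.351,-21.032) [heading=292, draw]
    -- iteration 2/2 --
    PD: pen down
    FD 13.3: (21.351,-21.032) -> (26.333,-33.363) [heading=292, draw]
  ]
  -- iteration 2/2 --
  FD 6.1: (26.333,-33.363) -> (28.618,-39.019) [heading=292, draw]
  RT 38: heading 292 -> 254
  PD: pen down
  REPEAT 2 [
    -- iteration 1/2 --
    PD: pen down
    FD 13.3: (28.618,-39.019) -> (24.953,-51.804) [heading=254, draw]
    -- iteration 2/2 --
    PD: pen down
    FD 13.3: (24.953,-51.804) -> (21.287,-64.588) [heading=254, draw]
  ]
]
PD: pen down
RT 120: heading 254 -> 134
FD 10.4: (21.287,-64.588) -> (14.062,-57.107) [heading=134, draw]
RT 298: heading 134 -> 196
Final: pos=(14.062,-57.107), heading=196, 9 segment(s) drawn

Segment endpoints: x in {0, 1.3, 11.086, 14.062, 16.369, 21.287, 21.351, 24.953, 26.333, 28.618}, y in {-64.588, -57.107, -51.804, -39.019, -33.363, -21.032, -8.7, -5.65, 0}
xmin=0, ymin=-64.588, xmax=28.618, ymax=0

Answer: 0 -64.588 28.618 0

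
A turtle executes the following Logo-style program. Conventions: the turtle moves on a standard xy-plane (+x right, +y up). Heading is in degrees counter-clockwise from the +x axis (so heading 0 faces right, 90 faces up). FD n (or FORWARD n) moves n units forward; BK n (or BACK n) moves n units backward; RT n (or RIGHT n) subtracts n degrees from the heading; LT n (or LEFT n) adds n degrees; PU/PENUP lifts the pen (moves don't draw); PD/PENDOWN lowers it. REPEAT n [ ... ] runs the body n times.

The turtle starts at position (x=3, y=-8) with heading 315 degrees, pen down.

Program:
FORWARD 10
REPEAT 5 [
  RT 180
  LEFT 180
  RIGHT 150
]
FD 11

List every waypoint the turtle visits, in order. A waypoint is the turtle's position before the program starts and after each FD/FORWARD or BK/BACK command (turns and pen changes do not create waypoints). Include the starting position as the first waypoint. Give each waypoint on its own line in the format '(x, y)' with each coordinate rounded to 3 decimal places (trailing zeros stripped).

Answer: (3, -8)
(10.071, -15.071)
(12.918, -25.696)

Derivation:
Executing turtle program step by step:
Start: pos=(3,-8), heading=315, pen down
FD 10: (3,-8) -> (10.071,-15.071) [heading=315, draw]
REPEAT 5 [
  -- iteration 1/5 --
  RT 180: heading 315 -> 135
  LT 180: heading 135 -> 315
  RT 150: heading 315 -> 165
  -- iteration 2/5 --
  RT 180: heading 165 -> 345
  LT 180: heading 345 -> 165
  RT 150: heading 165 -> 15
  -- iteration 3/5 --
  RT 180: heading 15 -> 195
  LT 180: heading 195 -> 15
  RT 150: heading 15 -> 225
  -- iteration 4/5 --
  RT 180: heading 225 -> 45
  LT 180: heading 45 -> 225
  RT 150: heading 225 -> 75
  -- iteration 5/5 --
  RT 180: heading 75 -> 255
  LT 180: heading 255 -> 75
  RT 150: heading 75 -> 285
]
FD 11: (10.071,-15.071) -> (12.918,-25.696) [heading=285, draw]
Final: pos=(12.918,-25.696), heading=285, 2 segment(s) drawn
Waypoints (3 total):
(3, -8)
(10.071, -15.071)
(12.918, -25.696)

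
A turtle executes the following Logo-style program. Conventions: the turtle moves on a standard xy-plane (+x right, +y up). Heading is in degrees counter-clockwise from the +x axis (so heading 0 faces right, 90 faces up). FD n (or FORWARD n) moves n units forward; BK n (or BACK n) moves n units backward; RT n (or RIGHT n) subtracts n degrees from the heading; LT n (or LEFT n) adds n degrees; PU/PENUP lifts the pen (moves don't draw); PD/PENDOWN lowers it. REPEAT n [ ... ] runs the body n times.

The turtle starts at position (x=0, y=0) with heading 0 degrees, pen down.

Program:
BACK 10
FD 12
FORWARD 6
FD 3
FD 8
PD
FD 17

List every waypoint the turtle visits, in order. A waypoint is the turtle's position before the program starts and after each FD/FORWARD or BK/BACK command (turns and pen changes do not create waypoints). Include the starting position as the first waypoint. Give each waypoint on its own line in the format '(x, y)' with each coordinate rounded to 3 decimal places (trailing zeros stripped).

Answer: (0, 0)
(-10, 0)
(2, 0)
(8, 0)
(11, 0)
(19, 0)
(36, 0)

Derivation:
Executing turtle program step by step:
Start: pos=(0,0), heading=0, pen down
BK 10: (0,0) -> (-10,0) [heading=0, draw]
FD 12: (-10,0) -> (2,0) [heading=0, draw]
FD 6: (2,0) -> (8,0) [heading=0, draw]
FD 3: (8,0) -> (11,0) [heading=0, draw]
FD 8: (11,0) -> (19,0) [heading=0, draw]
PD: pen down
FD 17: (19,0) -> (36,0) [heading=0, draw]
Final: pos=(36,0), heading=0, 6 segment(s) drawn
Waypoints (7 total):
(0, 0)
(-10, 0)
(2, 0)
(8, 0)
(11, 0)
(19, 0)
(36, 0)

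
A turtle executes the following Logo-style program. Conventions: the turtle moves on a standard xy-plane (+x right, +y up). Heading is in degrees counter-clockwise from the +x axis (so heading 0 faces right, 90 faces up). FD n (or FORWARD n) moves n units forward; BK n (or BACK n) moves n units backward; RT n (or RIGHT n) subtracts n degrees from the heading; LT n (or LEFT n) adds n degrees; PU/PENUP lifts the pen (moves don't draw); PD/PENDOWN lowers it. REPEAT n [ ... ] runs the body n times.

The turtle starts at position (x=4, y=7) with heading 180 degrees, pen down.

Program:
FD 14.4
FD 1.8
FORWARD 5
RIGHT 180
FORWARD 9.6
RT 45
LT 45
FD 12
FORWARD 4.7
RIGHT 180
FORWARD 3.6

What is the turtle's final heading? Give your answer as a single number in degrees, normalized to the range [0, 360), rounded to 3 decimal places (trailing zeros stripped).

Answer: 180

Derivation:
Executing turtle program step by step:
Start: pos=(4,7), heading=180, pen down
FD 14.4: (4,7) -> (-10.4,7) [heading=180, draw]
FD 1.8: (-10.4,7) -> (-12.2,7) [heading=180, draw]
FD 5: (-12.2,7) -> (-17.2,7) [heading=180, draw]
RT 180: heading 180 -> 0
FD 9.6: (-17.2,7) -> (-7.6,7) [heading=0, draw]
RT 45: heading 0 -> 315
LT 45: heading 315 -> 0
FD 12: (-7.6,7) -> (4.4,7) [heading=0, draw]
FD 4.7: (4.4,7) -> (9.1,7) [heading=0, draw]
RT 180: heading 0 -> 180
FD 3.6: (9.1,7) -> (5.5,7) [heading=180, draw]
Final: pos=(5.5,7), heading=180, 7 segment(s) drawn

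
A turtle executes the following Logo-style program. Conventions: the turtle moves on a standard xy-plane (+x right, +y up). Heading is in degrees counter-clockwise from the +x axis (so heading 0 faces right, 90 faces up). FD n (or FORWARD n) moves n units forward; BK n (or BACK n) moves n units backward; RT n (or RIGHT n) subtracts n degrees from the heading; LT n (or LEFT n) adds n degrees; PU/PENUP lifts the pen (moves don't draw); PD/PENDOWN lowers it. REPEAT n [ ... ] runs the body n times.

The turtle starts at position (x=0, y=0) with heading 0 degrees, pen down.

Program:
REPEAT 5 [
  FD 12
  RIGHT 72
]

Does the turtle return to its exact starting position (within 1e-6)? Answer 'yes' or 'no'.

Executing turtle program step by step:
Start: pos=(0,0), heading=0, pen down
REPEAT 5 [
  -- iteration 1/5 --
  FD 12: (0,0) -> (12,0) [heading=0, draw]
  RT 72: heading 0 -> 288
  -- iteration 2/5 --
  FD 12: (12,0) -> (15.708,-11.413) [heading=288, draw]
  RT 72: heading 288 -> 216
  -- iteration 3/5 --
  FD 12: (15.708,-11.413) -> (6,-18.466) [heading=216, draw]
  RT 72: heading 216 -> 144
  -- iteration 4/5 --
  FD 12: (6,-18.466) -> (-3.708,-11.413) [heading=144, draw]
  RT 72: heading 144 -> 72
  -- iteration 5/5 --
  FD 12: (-3.708,-11.413) -> (0,0) [heading=72, draw]
  RT 72: heading 72 -> 0
]
Final: pos=(0,0), heading=0, 5 segment(s) drawn

Start position: (0, 0)
Final position: (0, 0)
Distance = 0; < 1e-6 -> CLOSED

Answer: yes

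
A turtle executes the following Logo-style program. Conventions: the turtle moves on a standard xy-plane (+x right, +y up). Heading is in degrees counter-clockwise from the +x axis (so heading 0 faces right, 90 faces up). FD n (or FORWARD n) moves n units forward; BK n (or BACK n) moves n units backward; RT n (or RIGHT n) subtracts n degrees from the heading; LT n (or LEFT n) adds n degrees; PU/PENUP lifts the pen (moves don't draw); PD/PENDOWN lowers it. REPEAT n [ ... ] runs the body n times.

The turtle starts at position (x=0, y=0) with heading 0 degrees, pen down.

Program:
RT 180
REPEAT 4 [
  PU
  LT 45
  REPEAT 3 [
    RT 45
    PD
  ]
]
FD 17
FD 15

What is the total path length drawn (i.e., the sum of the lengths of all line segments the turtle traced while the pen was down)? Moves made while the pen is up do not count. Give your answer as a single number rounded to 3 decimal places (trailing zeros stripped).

Answer: 32

Derivation:
Executing turtle program step by step:
Start: pos=(0,0), heading=0, pen down
RT 180: heading 0 -> 180
REPEAT 4 [
  -- iteration 1/4 --
  PU: pen up
  LT 45: heading 180 -> 225
  REPEAT 3 [
    -- iteration 1/3 --
    RT 45: heading 225 -> 180
    PD: pen down
    -- iteration 2/3 --
    RT 45: heading 180 -> 135
    PD: pen down
    -- iteration 3/3 --
    RT 45: heading 135 -> 90
    PD: pen down
  ]
  -- iteration 2/4 --
  PU: pen up
  LT 45: heading 90 -> 135
  REPEAT 3 [
    -- iteration 1/3 --
    RT 45: heading 135 -> 90
    PD: pen down
    -- iteration 2/3 --
    RT 45: heading 90 -> 45
    PD: pen down
    -- iteration 3/3 --
    RT 45: heading 45 -> 0
    PD: pen down
  ]
  -- iteration 3/4 --
  PU: pen up
  LT 45: heading 0 -> 45
  REPEAT 3 [
    -- iteration 1/3 --
    RT 45: heading 45 -> 0
    PD: pen down
    -- iteration 2/3 --
    RT 45: heading 0 -> 315
    PD: pen down
    -- iteration 3/3 --
    RT 45: heading 315 -> 270
    PD: pen down
  ]
  -- iteration 4/4 --
  PU: pen up
  LT 45: heading 270 -> 315
  REPEAT 3 [
    -- iteration 1/3 --
    RT 45: heading 315 -> 270
    PD: pen down
    -- iteration 2/3 --
    RT 45: heading 270 -> 225
    PD: pen down
    -- iteration 3/3 --
    RT 45: heading 225 -> 180
    PD: pen down
  ]
]
FD 17: (0,0) -> (-17,0) [heading=180, draw]
FD 15: (-17,0) -> (-32,0) [heading=180, draw]
Final: pos=(-32,0), heading=180, 2 segment(s) drawn

Segment lengths:
  seg 1: (0,0) -> (-17,0), length = 17
  seg 2: (-17,0) -> (-32,0), length = 15
Total = 32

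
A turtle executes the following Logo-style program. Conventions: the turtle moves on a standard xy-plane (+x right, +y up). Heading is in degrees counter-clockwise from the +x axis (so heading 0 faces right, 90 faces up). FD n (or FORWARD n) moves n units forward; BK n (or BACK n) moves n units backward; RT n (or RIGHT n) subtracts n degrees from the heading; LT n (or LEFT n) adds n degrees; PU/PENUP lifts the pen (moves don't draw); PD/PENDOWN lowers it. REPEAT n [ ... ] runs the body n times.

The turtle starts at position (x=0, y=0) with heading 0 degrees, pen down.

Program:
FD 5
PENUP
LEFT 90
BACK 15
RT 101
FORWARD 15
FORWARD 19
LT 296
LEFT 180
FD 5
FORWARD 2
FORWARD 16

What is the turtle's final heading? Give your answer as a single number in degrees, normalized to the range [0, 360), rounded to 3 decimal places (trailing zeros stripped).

Answer: 105

Derivation:
Executing turtle program step by step:
Start: pos=(0,0), heading=0, pen down
FD 5: (0,0) -> (5,0) [heading=0, draw]
PU: pen up
LT 90: heading 0 -> 90
BK 15: (5,0) -> (5,-15) [heading=90, move]
RT 101: heading 90 -> 349
FD 15: (5,-15) -> (19.724,-17.862) [heading=349, move]
FD 19: (19.724,-17.862) -> (38.375,-21.488) [heading=349, move]
LT 296: heading 349 -> 285
LT 180: heading 285 -> 105
FD 5: (38.375,-21.488) -> (37.081,-16.658) [heading=105, move]
FD 2: (37.081,-16.658) -> (36.564,-14.726) [heading=105, move]
FD 16: (36.564,-14.726) -> (32.422,0.729) [heading=105, move]
Final: pos=(32.422,0.729), heading=105, 1 segment(s) drawn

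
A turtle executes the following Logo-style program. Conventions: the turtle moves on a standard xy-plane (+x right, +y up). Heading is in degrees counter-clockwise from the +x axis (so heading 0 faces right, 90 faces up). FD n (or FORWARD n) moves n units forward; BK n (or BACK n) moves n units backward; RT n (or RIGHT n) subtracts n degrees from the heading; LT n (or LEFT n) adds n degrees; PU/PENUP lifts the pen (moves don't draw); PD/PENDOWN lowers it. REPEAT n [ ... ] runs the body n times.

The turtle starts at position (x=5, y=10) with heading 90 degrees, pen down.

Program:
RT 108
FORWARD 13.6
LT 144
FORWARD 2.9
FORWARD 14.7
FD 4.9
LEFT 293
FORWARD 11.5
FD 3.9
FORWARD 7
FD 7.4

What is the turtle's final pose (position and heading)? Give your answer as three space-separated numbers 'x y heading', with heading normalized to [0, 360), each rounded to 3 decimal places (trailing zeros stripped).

Executing turtle program step by step:
Start: pos=(5,10), heading=90, pen down
RT 108: heading 90 -> 342
FD 13.6: (5,10) -> (17.934,5.797) [heading=342, draw]
LT 144: heading 342 -> 126
FD 2.9: (17.934,5.797) -> (16.23,8.144) [heading=126, draw]
FD 14.7: (16.23,8.144) -> (7.589,20.036) [heading=126, draw]
FD 4.9: (7.589,20.036) -> (4.709,24) [heading=126, draw]
LT 293: heading 126 -> 59
FD 11.5: (4.709,24) -> (10.632,33.858) [heading=59, draw]
FD 3.9: (10.632,33.858) -> (12.641,37.201) [heading=59, draw]
FD 7: (12.641,37.201) -> (16.246,43.201) [heading=59, draw]
FD 7.4: (16.246,43.201) -> (20.057,49.544) [heading=59, draw]
Final: pos=(20.057,49.544), heading=59, 8 segment(s) drawn

Answer: 20.057 49.544 59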